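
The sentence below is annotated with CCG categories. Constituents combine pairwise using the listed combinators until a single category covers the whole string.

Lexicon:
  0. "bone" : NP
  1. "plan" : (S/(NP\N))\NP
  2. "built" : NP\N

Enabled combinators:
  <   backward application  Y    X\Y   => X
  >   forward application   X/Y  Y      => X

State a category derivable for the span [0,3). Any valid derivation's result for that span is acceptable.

S

[0,3] S   >
  [0,2] S/(NP\N)   <
    [0,1] "bone" : NP
    [1,2] "plan" : (S/(NP\N))\NP
  [2,3] "built" : NP\N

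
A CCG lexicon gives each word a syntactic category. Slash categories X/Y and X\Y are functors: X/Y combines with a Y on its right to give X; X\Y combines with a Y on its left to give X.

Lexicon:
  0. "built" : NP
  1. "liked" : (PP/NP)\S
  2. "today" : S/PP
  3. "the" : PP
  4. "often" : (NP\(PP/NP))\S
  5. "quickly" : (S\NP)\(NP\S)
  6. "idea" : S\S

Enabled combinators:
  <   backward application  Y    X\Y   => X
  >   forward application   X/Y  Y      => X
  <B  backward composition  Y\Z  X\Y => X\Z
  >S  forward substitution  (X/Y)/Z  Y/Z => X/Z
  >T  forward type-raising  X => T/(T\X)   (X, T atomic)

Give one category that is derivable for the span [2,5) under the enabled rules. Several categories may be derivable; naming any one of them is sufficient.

[0,7] S   >
  [0,1] S/(S\NP)   >T
    [0,1] "built" : NP
  [1,7] S\NP   <B
    [1,6] S\NP   <
      [1,5] NP\S   <B
        [1,2] "liked" : (PP/NP)\S
        [2,5] NP\(PP/NP)   <
          [2,4] S   >
            [2,3] "today" : S/PP
            [3,4] "the" : PP
          [4,5] "often" : (NP\(PP/NP))\S
      [5,6] "quickly" : (S\NP)\(NP\S)
    [6,7] "idea" : S\S

NP\(PP/NP)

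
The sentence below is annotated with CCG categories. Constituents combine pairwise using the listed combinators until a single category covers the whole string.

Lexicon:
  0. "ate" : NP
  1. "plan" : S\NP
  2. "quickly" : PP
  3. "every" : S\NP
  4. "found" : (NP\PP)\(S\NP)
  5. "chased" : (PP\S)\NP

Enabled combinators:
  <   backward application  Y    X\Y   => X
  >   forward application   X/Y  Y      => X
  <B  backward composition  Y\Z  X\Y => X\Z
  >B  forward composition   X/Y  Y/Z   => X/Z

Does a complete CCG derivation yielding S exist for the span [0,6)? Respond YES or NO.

NP S\NP PP S\NP (NP\PP)\(S\NP) (PP\S)\NP
CKY chart[0,6] = {PP}; S ∉ chart

NO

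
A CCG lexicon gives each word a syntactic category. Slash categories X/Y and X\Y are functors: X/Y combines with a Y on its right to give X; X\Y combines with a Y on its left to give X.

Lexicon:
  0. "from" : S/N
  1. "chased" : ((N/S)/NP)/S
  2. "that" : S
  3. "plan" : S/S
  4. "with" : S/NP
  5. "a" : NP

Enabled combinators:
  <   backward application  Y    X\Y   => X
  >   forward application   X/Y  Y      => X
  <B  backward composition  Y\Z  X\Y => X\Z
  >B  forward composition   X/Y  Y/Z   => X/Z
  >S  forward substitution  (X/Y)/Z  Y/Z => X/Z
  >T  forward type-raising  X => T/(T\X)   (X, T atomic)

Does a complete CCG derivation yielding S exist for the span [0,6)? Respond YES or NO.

[0,6] S   >
  [0,1] "from" : S/N
  [1,6] N   >
    [1,5] N/NP   >S
      [1,3] (N/S)/NP   >
        [1,2] "chased" : ((N/S)/NP)/S
        [2,3] "that" : S
      [3,5] S/NP   >B
        [3,4] "plan" : S/S
        [4,5] "with" : S/NP
    [5,6] "a" : NP

YES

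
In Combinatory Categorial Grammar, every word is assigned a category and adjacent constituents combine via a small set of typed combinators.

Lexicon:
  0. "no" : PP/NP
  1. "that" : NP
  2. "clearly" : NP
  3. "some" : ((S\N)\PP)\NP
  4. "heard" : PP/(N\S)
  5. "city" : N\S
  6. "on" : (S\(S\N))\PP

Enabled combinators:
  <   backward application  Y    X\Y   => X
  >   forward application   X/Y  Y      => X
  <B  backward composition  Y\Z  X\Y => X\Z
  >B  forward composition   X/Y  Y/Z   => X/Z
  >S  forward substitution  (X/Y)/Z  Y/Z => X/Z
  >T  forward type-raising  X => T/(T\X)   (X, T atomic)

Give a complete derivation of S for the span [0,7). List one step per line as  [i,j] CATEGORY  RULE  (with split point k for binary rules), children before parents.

[0,1] PP/NP  lex  "no"
[1,2] NP  lex  "that"
[0,2] PP  >  k=1
[2,3] NP  lex  "clearly"
[3,4] ((S\N)\PP)\NP  lex  "some"
[2,4] (S\N)\PP  <  k=3
[0,4] S\N  <  k=2
[4,5] PP/(N\S)  lex  "heard"
[5,6] N\S  lex  "city"
[4,6] PP  >  k=5
[6,7] (S\(S\N))\PP  lex  "on"
[4,7] S\(S\N)  <  k=6
[0,7] S  <  k=4

[0,7] S   <
  [0,4] S\N   <
    [0,2] PP   >
      [0,1] "no" : PP/NP
      [1,2] "that" : NP
    [2,4] (S\N)\PP   <
      [2,3] "clearly" : NP
      [3,4] "some" : ((S\N)\PP)\NP
  [4,7] S\(S\N)   <
    [4,6] PP   >
      [4,5] "heard" : PP/(N\S)
      [5,6] "city" : N\S
    [6,7] "on" : (S\(S\N))\PP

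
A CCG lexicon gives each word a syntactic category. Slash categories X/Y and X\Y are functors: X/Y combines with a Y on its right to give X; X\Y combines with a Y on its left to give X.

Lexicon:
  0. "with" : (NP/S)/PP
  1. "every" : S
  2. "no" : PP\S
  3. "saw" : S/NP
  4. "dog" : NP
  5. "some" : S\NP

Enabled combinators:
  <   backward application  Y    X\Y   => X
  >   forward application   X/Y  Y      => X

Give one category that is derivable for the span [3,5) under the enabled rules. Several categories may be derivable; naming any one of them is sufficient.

S

[0,6] S   <
  [0,5] NP   >
    [0,3] NP/S   >
      [0,1] "with" : (NP/S)/PP
      [1,3] PP   <
        [1,2] "every" : S
        [2,3] "no" : PP\S
    [3,5] S   >
      [3,4] "saw" : S/NP
      [4,5] "dog" : NP
  [5,6] "some" : S\NP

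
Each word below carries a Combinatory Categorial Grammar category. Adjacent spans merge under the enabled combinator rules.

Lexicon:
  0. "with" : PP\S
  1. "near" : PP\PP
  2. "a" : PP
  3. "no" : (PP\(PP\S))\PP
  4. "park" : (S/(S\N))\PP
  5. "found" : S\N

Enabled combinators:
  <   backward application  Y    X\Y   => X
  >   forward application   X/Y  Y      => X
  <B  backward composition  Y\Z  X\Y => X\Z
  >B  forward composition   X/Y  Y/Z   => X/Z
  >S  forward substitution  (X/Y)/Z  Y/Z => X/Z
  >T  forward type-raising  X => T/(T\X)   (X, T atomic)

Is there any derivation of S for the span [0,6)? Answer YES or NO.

[0,6] S   >
  [0,5] S/(S\N)   <
    [0,4] PP   <
      [0,2] PP\S   <B
        [0,1] "with" : PP\S
        [1,2] "near" : PP\PP
      [2,4] PP\(PP\S)   <
        [2,3] "a" : PP
        [3,4] "no" : (PP\(PP\S))\PP
    [4,5] "park" : (S/(S\N))\PP
  [5,6] "found" : S\N

YES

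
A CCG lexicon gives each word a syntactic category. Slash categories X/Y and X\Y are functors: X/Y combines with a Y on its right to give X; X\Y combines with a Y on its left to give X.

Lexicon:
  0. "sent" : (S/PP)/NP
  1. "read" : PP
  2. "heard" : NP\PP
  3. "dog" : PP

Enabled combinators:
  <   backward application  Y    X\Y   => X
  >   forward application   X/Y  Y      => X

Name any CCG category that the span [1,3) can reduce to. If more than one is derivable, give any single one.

[0,4] S   >
  [0,3] S/PP   >
    [0,1] "sent" : (S/PP)/NP
    [1,3] NP   <
      [1,2] "read" : PP
      [2,3] "heard" : NP\PP
  [3,4] "dog" : PP

NP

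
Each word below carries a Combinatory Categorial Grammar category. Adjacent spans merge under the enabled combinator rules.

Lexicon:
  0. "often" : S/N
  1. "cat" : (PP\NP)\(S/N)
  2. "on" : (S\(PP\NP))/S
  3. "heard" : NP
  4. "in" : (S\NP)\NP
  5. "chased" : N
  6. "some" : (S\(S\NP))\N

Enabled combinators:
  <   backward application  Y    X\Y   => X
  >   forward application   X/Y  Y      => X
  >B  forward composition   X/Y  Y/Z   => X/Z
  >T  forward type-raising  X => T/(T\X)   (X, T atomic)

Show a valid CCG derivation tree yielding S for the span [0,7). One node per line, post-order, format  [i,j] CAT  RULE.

[0,7] S   <
  [0,2] PP\NP   <
    [0,1] "often" : S/N
    [1,2] "cat" : (PP\NP)\(S/N)
  [2,7] S\(PP\NP)   >
    [2,3] "on" : (S\(PP\NP))/S
    [3,7] S   <
      [3,5] S\NP   <
        [3,4] "heard" : NP
        [4,5] "in" : (S\NP)\NP
      [5,7] S\(S\NP)   <
        [5,6] "chased" : N
        [6,7] "some" : (S\(S\NP))\N

[0,1] S/N  lex  "often"
[1,2] (PP\NP)\(S/N)  lex  "cat"
[0,2] PP\NP  <  k=1
[2,3] (S\(PP\NP))/S  lex  "on"
[3,4] NP  lex  "heard"
[4,5] (S\NP)\NP  lex  "in"
[3,5] S\NP  <  k=4
[5,6] N  lex  "chased"
[6,7] (S\(S\NP))\N  lex  "some"
[5,7] S\(S\NP)  <  k=6
[3,7] S  <  k=5
[2,7] S\(PP\NP)  >  k=3
[0,7] S  <  k=2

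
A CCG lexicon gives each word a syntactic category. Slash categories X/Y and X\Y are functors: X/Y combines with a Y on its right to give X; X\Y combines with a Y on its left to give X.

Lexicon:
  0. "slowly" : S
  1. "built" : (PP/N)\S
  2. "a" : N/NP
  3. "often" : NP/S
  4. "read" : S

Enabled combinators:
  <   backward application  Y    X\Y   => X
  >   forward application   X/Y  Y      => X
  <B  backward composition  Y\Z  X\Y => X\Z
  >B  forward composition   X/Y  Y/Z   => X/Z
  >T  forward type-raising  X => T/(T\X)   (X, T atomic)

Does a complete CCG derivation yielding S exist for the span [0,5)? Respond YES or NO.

NO

S (PP/N)\S N/NP NP/S S
CKY chart[0,5] = {N/(N\PP), NP/(NP\PP), PP, PP/(NP\NP), PP/(N\N), PP/(PP\PP), PP/(S\S), S/(S\PP)}; S ∉ chart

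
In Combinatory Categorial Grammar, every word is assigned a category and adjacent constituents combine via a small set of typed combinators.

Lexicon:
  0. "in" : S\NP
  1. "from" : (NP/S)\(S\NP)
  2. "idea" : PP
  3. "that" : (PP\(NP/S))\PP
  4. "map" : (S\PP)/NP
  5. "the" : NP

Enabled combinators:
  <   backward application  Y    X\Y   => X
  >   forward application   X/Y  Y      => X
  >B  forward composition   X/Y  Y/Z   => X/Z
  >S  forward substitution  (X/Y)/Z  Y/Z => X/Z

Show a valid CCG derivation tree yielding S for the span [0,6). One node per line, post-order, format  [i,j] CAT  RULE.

[0,1] S\NP  lex  "in"
[1,2] (NP/S)\(S\NP)  lex  "from"
[0,2] NP/S  <  k=1
[2,3] PP  lex  "idea"
[3,4] (PP\(NP/S))\PP  lex  "that"
[2,4] PP\(NP/S)  <  k=3
[0,4] PP  <  k=2
[4,5] (S\PP)/NP  lex  "map"
[5,6] NP  lex  "the"
[4,6] S\PP  >  k=5
[0,6] S  <  k=4

[0,6] S   <
  [0,4] PP   <
    [0,2] NP/S   <
      [0,1] "in" : S\NP
      [1,2] "from" : (NP/S)\(S\NP)
    [2,4] PP\(NP/S)   <
      [2,3] "idea" : PP
      [3,4] "that" : (PP\(NP/S))\PP
  [4,6] S\PP   >
    [4,5] "map" : (S\PP)/NP
    [5,6] "the" : NP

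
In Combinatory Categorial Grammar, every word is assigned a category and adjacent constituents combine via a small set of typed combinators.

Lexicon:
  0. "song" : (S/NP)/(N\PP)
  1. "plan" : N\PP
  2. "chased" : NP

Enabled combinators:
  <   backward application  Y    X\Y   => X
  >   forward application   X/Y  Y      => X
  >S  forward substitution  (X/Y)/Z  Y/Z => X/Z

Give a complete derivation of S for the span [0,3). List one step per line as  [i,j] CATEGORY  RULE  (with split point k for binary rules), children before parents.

[0,1] (S/NP)/(N\PP)  lex  "song"
[1,2] N\PP  lex  "plan"
[0,2] S/NP  >  k=1
[2,3] NP  lex  "chased"
[0,3] S  >  k=2

[0,3] S   >
  [0,2] S/NP   >
    [0,1] "song" : (S/NP)/(N\PP)
    [1,2] "plan" : N\PP
  [2,3] "chased" : NP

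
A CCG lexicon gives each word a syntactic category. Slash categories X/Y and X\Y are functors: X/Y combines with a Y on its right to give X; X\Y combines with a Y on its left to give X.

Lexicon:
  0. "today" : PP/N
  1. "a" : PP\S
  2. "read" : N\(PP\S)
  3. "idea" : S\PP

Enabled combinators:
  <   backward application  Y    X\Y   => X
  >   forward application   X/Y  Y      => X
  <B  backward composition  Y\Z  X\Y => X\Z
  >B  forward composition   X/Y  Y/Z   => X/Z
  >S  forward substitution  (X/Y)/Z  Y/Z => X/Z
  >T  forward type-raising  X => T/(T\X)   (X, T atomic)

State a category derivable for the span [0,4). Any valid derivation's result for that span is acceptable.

[0,4] S   <
  [0,3] PP   >
    [0,1] "today" : PP/N
    [1,3] N   <
      [1,2] "a" : PP\S
      [2,3] "read" : N\(PP\S)
  [3,4] "idea" : S\PP

S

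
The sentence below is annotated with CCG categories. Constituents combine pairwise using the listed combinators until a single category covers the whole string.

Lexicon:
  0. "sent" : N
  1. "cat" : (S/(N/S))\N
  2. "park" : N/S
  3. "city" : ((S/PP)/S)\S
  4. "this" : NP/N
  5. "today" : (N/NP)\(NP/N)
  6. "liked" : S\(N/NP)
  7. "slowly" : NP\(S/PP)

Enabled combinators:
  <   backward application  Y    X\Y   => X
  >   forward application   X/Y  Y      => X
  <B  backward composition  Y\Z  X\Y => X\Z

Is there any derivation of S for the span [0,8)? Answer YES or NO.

NO

N (S/(N/S))\N N/S ((S/PP)/S)\S NP/N (N/NP)\(NP/N) S\(N/NP) NP\(S/PP)
CKY chart[0,8] = {NP}; S ∉ chart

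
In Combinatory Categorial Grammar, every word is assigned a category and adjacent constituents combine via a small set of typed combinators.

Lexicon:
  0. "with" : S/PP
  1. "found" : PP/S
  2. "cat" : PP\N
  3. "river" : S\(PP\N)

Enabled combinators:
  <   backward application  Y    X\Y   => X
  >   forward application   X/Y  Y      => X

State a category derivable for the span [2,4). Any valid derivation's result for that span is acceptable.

[0,4] S   >
  [0,1] "with" : S/PP
  [1,4] PP   >
    [1,2] "found" : PP/S
    [2,4] S   <
      [2,3] "cat" : PP\N
      [3,4] "river" : S\(PP\N)

S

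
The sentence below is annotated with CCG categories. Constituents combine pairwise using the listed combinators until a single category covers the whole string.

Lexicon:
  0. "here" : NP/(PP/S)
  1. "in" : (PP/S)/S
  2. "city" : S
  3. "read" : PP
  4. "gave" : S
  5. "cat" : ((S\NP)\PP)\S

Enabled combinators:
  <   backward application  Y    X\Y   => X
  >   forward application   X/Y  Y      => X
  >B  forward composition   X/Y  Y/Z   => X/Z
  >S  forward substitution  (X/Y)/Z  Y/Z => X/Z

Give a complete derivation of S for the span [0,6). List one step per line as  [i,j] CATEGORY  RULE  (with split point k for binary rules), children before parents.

[0,6] S   <
  [0,3] NP   >
    [0,2] NP/S   >B
      [0,1] "here" : NP/(PP/S)
      [1,2] "in" : (PP/S)/S
    [2,3] "city" : S
  [3,6] S\NP   <
    [3,4] "read" : PP
    [4,6] (S\NP)\PP   <
      [4,5] "gave" : S
      [5,6] "cat" : ((S\NP)\PP)\S

[0,1] NP/(PP/S)  lex  "here"
[1,2] (PP/S)/S  lex  "in"
[0,2] NP/S  >B  k=1
[2,3] S  lex  "city"
[0,3] NP  >  k=2
[3,4] PP  lex  "read"
[4,5] S  lex  "gave"
[5,6] ((S\NP)\PP)\S  lex  "cat"
[4,6] (S\NP)\PP  <  k=5
[3,6] S\NP  <  k=4
[0,6] S  <  k=3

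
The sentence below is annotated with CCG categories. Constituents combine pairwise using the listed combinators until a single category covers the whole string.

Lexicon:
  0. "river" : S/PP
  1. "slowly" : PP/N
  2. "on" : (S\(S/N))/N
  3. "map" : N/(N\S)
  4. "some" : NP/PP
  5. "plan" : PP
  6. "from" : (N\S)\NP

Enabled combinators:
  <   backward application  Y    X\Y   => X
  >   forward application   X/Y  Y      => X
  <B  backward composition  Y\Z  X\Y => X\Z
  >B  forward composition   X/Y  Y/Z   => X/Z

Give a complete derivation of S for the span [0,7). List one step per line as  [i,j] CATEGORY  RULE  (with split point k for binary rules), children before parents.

[0,7] S   <
  [0,2] S/N   >B
    [0,1] "river" : S/PP
    [1,2] "slowly" : PP/N
  [2,7] S\(S/N)   >
    [2,3] "on" : (S\(S/N))/N
    [3,7] N   >
      [3,4] "map" : N/(N\S)
      [4,7] N\S   <
        [4,6] NP   >
          [4,5] "some" : NP/PP
          [5,6] "plan" : PP
        [6,7] "from" : (N\S)\NP

[0,1] S/PP  lex  "river"
[1,2] PP/N  lex  "slowly"
[0,2] S/N  >B  k=1
[2,3] (S\(S/N))/N  lex  "on"
[3,4] N/(N\S)  lex  "map"
[4,5] NP/PP  lex  "some"
[5,6] PP  lex  "plan"
[4,6] NP  >  k=5
[6,7] (N\S)\NP  lex  "from"
[4,7] N\S  <  k=6
[3,7] N  >  k=4
[2,7] S\(S/N)  >  k=3
[0,7] S  <  k=2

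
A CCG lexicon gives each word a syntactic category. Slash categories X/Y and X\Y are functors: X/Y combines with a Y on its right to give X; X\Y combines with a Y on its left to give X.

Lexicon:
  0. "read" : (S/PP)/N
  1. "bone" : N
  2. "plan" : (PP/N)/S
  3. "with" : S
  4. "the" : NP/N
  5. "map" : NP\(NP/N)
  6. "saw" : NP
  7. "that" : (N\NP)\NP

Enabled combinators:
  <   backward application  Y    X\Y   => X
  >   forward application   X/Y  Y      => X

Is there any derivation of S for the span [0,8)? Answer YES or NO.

YES

[0,8] S   >
  [0,2] S/PP   >
    [0,1] "read" : (S/PP)/N
    [1,2] "bone" : N
  [2,8] PP   >
    [2,4] PP/N   >
      [2,3] "plan" : (PP/N)/S
      [3,4] "with" : S
    [4,8] N   <
      [4,6] NP   <
        [4,5] "the" : NP/N
        [5,6] "map" : NP\(NP/N)
      [6,8] N\NP   <
        [6,7] "saw" : NP
        [7,8] "that" : (N\NP)\NP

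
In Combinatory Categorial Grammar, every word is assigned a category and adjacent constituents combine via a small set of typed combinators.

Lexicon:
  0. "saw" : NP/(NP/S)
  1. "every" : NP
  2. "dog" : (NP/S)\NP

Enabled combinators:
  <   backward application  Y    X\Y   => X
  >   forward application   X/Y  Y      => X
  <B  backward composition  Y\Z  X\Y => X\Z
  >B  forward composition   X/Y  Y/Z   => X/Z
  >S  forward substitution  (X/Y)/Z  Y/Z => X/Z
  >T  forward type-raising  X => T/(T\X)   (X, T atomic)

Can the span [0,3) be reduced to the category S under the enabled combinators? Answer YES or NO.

NP/(NP/S) NP (NP/S)\NP
CKY chart[0,3] = {N/(N\NP), NP, NP/(NP\NP), PP/(PP\NP), S/(S\NP)}; S ∉ chart

NO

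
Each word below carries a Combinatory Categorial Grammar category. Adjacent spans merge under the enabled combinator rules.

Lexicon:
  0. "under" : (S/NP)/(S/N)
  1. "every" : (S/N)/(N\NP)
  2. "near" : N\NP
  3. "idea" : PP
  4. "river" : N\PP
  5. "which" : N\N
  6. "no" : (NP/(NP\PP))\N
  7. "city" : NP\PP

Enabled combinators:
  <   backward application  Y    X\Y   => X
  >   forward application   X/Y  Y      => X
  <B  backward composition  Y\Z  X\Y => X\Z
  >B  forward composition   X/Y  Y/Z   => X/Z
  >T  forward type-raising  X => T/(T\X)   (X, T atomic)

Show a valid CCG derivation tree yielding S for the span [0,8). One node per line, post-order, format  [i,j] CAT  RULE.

[0,8] S   >
  [0,3] S/NP   >
    [0,1] "under" : (S/NP)/(S/N)
    [1,3] S/N   >
      [1,2] "every" : (S/N)/(N\NP)
      [2,3] "near" : N\NP
  [3,8] NP   >
    [3,7] NP/(NP\PP)   <
      [3,6] N   >
        [3,4] N/(N\PP)   >T
          [3,4] "idea" : PP
        [4,6] N\PP   <B
          [4,5] "river" : N\PP
          [5,6] "which" : N\N
      [6,7] "no" : (NP/(NP\PP))\N
    [7,8] "city" : NP\PP

[0,1] (S/NP)/(S/N)  lex  "under"
[1,2] (S/N)/(N\NP)  lex  "every"
[2,3] N\NP  lex  "near"
[1,3] S/N  >  k=2
[0,3] S/NP  >  k=1
[3,4] PP  lex  "idea"
[3,4] N/(N\PP)  >T
[4,5] N\PP  lex  "river"
[5,6] N\N  lex  "which"
[4,6] N\PP  <B  k=5
[3,6] N  >  k=4
[6,7] (NP/(NP\PP))\N  lex  "no"
[3,7] NP/(NP\PP)  <  k=6
[7,8] NP\PP  lex  "city"
[3,8] NP  >  k=7
[0,8] S  >  k=3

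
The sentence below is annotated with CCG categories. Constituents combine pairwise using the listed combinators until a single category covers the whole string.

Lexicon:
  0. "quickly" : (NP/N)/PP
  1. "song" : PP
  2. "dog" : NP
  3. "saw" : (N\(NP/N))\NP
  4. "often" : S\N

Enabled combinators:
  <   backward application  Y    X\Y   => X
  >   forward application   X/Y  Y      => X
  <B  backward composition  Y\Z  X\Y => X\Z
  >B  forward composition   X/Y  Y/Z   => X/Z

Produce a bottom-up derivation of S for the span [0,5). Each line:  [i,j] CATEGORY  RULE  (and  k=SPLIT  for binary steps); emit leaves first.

[0,1] (NP/N)/PP  lex  "quickly"
[1,2] PP  lex  "song"
[0,2] NP/N  >  k=1
[2,3] NP  lex  "dog"
[3,4] (N\(NP/N))\NP  lex  "saw"
[2,4] N\(NP/N)  <  k=3
[0,4] N  <  k=2
[4,5] S\N  lex  "often"
[0,5] S  <  k=4

[0,5] S   <
  [0,4] N   <
    [0,2] NP/N   >
      [0,1] "quickly" : (NP/N)/PP
      [1,2] "song" : PP
    [2,4] N\(NP/N)   <
      [2,3] "dog" : NP
      [3,4] "saw" : (N\(NP/N))\NP
  [4,5] "often" : S\N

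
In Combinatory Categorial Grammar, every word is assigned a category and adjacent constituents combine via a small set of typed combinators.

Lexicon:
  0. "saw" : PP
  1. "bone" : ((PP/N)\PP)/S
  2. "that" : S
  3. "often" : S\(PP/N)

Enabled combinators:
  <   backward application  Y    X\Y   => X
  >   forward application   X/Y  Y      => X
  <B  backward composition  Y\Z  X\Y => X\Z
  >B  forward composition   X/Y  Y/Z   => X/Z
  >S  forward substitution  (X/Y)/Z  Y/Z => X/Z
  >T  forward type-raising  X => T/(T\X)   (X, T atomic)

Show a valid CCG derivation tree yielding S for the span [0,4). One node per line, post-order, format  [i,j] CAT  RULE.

[0,1] PP  lex  "saw"
[0,1] S/(S\PP)  >T
[1,2] ((PP/N)\PP)/S  lex  "bone"
[2,3] S  lex  "that"
[1,3] (PP/N)\PP  >  k=2
[3,4] S\(PP/N)  lex  "often"
[1,4] S\PP  <B  k=3
[0,4] S  >  k=1

[0,4] S   >
  [0,1] S/(S\PP)   >T
    [0,1] "saw" : PP
  [1,4] S\PP   <B
    [1,3] (PP/N)\PP   >
      [1,2] "bone" : ((PP/N)\PP)/S
      [2,3] "that" : S
    [3,4] "often" : S\(PP/N)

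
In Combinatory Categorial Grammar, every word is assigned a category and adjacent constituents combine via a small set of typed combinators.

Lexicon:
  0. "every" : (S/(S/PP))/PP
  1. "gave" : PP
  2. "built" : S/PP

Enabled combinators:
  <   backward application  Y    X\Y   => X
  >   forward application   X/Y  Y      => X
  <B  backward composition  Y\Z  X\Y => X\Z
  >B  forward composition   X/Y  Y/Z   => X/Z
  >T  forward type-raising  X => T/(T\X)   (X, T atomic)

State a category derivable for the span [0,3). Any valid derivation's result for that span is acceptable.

[0,3] S   >
  [0,2] S/(S/PP)   >
    [0,1] "every" : (S/(S/PP))/PP
    [1,2] "gave" : PP
  [2,3] "built" : S/PP

S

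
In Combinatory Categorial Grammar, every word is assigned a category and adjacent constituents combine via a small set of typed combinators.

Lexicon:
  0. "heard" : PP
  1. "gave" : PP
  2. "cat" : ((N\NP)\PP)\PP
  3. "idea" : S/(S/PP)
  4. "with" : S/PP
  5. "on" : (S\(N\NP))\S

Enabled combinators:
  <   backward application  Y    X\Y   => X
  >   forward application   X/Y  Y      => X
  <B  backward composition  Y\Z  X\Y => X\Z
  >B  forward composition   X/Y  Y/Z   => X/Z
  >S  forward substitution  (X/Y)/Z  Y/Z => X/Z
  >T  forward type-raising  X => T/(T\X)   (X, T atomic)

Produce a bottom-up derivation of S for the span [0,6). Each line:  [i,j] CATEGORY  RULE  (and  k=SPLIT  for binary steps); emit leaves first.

[0,1] PP  lex  "heard"
[1,2] PP  lex  "gave"
[2,3] ((N\NP)\PP)\PP  lex  "cat"
[1,3] (N\NP)\PP  <  k=2
[0,3] N\NP  <  k=1
[3,4] S/(S/PP)  lex  "idea"
[4,5] S/PP  lex  "with"
[3,5] S  >  k=4
[5,6] (S\(N\NP))\S  lex  "on"
[3,6] S\(N\NP)  <  k=5
[0,6] S  <  k=3

[0,6] S   <
  [0,3] N\NP   <
    [0,1] "heard" : PP
    [1,3] (N\NP)\PP   <
      [1,2] "gave" : PP
      [2,3] "cat" : ((N\NP)\PP)\PP
  [3,6] S\(N\NP)   <
    [3,5] S   >
      [3,4] "idea" : S/(S/PP)
      [4,5] "with" : S/PP
    [5,6] "on" : (S\(N\NP))\S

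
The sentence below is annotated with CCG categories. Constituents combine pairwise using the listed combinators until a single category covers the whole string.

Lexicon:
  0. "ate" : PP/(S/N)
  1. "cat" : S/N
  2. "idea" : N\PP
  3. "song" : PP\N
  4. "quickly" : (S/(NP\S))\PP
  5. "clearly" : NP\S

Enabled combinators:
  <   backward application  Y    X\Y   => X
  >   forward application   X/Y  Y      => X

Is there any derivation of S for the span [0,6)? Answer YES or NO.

YES

[0,6] S   >
  [0,5] S/(NP\S)   <
    [0,4] PP   <
      [0,3] N   <
        [0,2] PP   >
          [0,1] "ate" : PP/(S/N)
          [1,2] "cat" : S/N
        [2,3] "idea" : N\PP
      [3,4] "song" : PP\N
    [4,5] "quickly" : (S/(NP\S))\PP
  [5,6] "clearly" : NP\S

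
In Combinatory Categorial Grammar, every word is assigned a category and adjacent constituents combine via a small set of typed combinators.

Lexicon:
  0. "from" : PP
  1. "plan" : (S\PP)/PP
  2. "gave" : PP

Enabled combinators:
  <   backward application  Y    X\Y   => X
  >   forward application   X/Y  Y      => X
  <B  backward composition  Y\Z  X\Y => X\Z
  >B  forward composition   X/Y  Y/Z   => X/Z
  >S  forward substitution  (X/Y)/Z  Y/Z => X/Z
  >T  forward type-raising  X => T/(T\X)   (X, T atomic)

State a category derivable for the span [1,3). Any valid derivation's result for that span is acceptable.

[0,3] S   >
  [0,1] S/(S\PP)   >T
    [0,1] "from" : PP
  [1,3] S\PP   >
    [1,2] "plan" : (S\PP)/PP
    [2,3] "gave" : PP

S\PP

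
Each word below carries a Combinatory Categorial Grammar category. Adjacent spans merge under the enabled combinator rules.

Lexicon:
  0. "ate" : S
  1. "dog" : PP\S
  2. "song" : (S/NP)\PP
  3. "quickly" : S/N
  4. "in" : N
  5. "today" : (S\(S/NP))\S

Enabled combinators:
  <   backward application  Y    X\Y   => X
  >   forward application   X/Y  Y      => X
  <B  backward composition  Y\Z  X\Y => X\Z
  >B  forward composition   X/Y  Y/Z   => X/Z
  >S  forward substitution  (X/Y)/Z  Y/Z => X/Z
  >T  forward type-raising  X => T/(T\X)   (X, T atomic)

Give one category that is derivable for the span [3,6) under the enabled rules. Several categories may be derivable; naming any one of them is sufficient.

S\(S/NP)

[0,6] S   <
  [0,2] PP   <
    [0,1] "ate" : S
    [1,2] "dog" : PP\S
  [2,6] S\PP   <B
    [2,3] "song" : (S/NP)\PP
    [3,6] S\(S/NP)   <
      [3,5] S   >
        [3,4] "quickly" : S/N
        [4,5] "in" : N
      [5,6] "today" : (S\(S/NP))\S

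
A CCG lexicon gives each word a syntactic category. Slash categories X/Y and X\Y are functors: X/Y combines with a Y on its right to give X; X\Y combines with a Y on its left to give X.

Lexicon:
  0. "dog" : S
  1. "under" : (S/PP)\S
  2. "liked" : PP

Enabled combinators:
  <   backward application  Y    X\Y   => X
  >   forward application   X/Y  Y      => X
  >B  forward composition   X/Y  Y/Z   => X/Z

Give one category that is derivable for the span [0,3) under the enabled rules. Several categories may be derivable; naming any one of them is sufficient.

S

[0,3] S   >
  [0,2] S/PP   <
    [0,1] "dog" : S
    [1,2] "under" : (S/PP)\S
  [2,3] "liked" : PP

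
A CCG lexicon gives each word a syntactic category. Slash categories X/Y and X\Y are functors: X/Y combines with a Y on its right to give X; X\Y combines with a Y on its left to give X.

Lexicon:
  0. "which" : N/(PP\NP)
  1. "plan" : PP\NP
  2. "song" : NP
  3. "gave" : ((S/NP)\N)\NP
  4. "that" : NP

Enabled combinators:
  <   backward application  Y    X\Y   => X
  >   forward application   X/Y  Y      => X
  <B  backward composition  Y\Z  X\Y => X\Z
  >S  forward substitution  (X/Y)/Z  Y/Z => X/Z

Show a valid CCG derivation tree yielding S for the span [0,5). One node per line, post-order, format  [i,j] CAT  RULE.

[0,5] S   >
  [0,4] S/NP   <
    [0,2] N   >
      [0,1] "which" : N/(PP\NP)
      [1,2] "plan" : PP\NP
    [2,4] (S/NP)\N   <
      [2,3] "song" : NP
      [3,4] "gave" : ((S/NP)\N)\NP
  [4,5] "that" : NP

[0,1] N/(PP\NP)  lex  "which"
[1,2] PP\NP  lex  "plan"
[0,2] N  >  k=1
[2,3] NP  lex  "song"
[3,4] ((S/NP)\N)\NP  lex  "gave"
[2,4] (S/NP)\N  <  k=3
[0,4] S/NP  <  k=2
[4,5] NP  lex  "that"
[0,5] S  >  k=4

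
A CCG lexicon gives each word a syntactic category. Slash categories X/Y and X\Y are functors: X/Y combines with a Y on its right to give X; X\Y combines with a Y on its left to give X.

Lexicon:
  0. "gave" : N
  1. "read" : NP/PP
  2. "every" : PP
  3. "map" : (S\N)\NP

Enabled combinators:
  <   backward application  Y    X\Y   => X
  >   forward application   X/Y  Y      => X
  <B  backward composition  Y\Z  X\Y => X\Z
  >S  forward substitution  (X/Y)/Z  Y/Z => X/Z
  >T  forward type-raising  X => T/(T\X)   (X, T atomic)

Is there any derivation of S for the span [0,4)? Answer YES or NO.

[0,4] S   >
  [0,1] S/(S\N)   >T
    [0,1] "gave" : N
  [1,4] S\N   <
    [1,3] NP   >
      [1,2] "read" : NP/PP
      [2,3] "every" : PP
    [3,4] "map" : (S\N)\NP

YES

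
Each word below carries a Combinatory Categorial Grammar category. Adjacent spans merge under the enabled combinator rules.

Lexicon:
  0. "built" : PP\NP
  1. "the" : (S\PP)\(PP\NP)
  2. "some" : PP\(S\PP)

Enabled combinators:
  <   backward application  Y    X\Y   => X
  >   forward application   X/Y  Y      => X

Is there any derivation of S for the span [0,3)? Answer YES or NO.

PP\NP (S\PP)\(PP\NP) PP\(S\PP)
CKY chart[0,3] = {PP}; S ∉ chart

NO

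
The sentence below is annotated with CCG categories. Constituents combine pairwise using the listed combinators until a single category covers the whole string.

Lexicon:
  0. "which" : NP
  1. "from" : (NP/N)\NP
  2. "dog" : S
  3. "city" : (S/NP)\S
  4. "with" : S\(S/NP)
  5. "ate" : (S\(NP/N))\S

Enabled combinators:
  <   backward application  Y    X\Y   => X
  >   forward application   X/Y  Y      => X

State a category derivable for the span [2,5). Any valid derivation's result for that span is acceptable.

S

[0,6] S   <
  [0,2] NP/N   <
    [0,1] "which" : NP
    [1,2] "from" : (NP/N)\NP
  [2,6] S\(NP/N)   <
    [2,5] S   <
      [2,4] S/NP   <
        [2,3] "dog" : S
        [3,4] "city" : (S/NP)\S
      [4,5] "with" : S\(S/NP)
    [5,6] "ate" : (S\(NP/N))\S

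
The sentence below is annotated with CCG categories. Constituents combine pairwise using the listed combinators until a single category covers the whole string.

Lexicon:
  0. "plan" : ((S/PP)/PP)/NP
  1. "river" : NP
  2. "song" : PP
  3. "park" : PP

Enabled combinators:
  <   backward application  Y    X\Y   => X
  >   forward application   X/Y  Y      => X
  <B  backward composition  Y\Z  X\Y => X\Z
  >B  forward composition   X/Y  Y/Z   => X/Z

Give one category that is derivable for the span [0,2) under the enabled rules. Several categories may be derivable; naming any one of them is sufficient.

(S/PP)/PP

[0,4] S   >
  [0,3] S/PP   >
    [0,2] (S/PP)/PP   >
      [0,1] "plan" : ((S/PP)/PP)/NP
      [1,2] "river" : NP
    [2,3] "song" : PP
  [3,4] "park" : PP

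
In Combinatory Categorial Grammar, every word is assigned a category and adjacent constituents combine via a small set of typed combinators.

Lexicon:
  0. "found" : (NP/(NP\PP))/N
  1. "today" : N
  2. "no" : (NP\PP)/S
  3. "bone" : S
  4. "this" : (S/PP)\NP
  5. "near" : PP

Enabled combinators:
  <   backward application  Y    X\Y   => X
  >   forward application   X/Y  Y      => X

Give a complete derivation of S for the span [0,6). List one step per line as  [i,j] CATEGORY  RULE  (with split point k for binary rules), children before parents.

[0,6] S   >
  [0,5] S/PP   <
    [0,4] NP   >
      [0,2] NP/(NP\PP)   >
        [0,1] "found" : (NP/(NP\PP))/N
        [1,2] "today" : N
      [2,4] NP\PP   >
        [2,3] "no" : (NP\PP)/S
        [3,4] "bone" : S
    [4,5] "this" : (S/PP)\NP
  [5,6] "near" : PP

[0,1] (NP/(NP\PP))/N  lex  "found"
[1,2] N  lex  "today"
[0,2] NP/(NP\PP)  >  k=1
[2,3] (NP\PP)/S  lex  "no"
[3,4] S  lex  "bone"
[2,4] NP\PP  >  k=3
[0,4] NP  >  k=2
[4,5] (S/PP)\NP  lex  "this"
[0,5] S/PP  <  k=4
[5,6] PP  lex  "near"
[0,6] S  >  k=5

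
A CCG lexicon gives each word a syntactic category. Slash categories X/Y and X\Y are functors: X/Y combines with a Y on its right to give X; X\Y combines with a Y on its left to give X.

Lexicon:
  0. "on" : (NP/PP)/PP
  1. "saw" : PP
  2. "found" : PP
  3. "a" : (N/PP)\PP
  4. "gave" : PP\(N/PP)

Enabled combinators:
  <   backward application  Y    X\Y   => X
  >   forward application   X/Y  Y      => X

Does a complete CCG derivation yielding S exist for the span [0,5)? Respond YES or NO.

NO

(NP/PP)/PP PP PP (N/PP)\PP PP\(N/PP)
CKY chart[0,5] = {NP}; S ∉ chart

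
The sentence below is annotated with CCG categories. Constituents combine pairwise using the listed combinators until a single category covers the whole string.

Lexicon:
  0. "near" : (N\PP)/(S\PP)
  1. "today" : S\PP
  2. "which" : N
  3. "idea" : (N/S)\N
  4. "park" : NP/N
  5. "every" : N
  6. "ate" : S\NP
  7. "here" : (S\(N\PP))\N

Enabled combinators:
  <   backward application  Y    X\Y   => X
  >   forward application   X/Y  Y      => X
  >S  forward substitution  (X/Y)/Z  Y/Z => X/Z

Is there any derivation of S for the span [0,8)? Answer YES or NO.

[0,8] S   <
  [0,2] N\PP   >
    [0,1] "near" : (N\PP)/(S\PP)
    [1,2] "today" : S\PP
  [2,8] S\(N\PP)   <
    [2,7] N   >
      [2,4] N/S   <
        [2,3] "which" : N
        [3,4] "idea" : (N/S)\N
      [4,7] S   <
        [4,6] NP   >
          [4,5] "park" : NP/N
          [5,6] "every" : N
        [6,7] "ate" : S\NP
    [7,8] "here" : (S\(N\PP))\N

YES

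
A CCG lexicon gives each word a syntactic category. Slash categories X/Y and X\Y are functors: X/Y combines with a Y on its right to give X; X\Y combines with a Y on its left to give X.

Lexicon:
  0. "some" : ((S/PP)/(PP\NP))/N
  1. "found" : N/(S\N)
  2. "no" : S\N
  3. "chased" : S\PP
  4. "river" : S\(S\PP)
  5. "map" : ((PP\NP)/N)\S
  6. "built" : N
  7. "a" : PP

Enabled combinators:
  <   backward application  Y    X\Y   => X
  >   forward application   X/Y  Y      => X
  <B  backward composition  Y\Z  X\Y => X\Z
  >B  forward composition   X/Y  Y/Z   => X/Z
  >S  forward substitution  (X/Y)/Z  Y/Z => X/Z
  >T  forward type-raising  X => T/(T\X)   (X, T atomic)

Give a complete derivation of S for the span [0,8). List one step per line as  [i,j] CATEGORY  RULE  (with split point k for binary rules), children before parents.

[0,1] ((S/PP)/(PP\NP))/N  lex  "some"
[1,2] N/(S\N)  lex  "found"
[2,3] S\N  lex  "no"
[1,3] N  >  k=2
[0,3] (S/PP)/(PP\NP)  >  k=1
[3,4] S\PP  lex  "chased"
[4,5] S\(S\PP)  lex  "river"
[3,5] S  <  k=4
[5,6] ((PP\NP)/N)\S  lex  "map"
[3,6] (PP\NP)/N  <  k=5
[6,7] N  lex  "built"
[3,7] PP\NP  >  k=6
[0,7] S/PP  >  k=3
[7,8] PP  lex  "a"
[0,8] S  >  k=7

[0,8] S   >
  [0,7] S/PP   >
    [0,3] (S/PP)/(PP\NP)   >
      [0,1] "some" : ((S/PP)/(PP\NP))/N
      [1,3] N   >
        [1,2] "found" : N/(S\N)
        [2,3] "no" : S\N
    [3,7] PP\NP   >
      [3,6] (PP\NP)/N   <
        [3,5] S   <
          [3,4] "chased" : S\PP
          [4,5] "river" : S\(S\PP)
        [5,6] "map" : ((PP\NP)/N)\S
      [6,7] "built" : N
  [7,8] "a" : PP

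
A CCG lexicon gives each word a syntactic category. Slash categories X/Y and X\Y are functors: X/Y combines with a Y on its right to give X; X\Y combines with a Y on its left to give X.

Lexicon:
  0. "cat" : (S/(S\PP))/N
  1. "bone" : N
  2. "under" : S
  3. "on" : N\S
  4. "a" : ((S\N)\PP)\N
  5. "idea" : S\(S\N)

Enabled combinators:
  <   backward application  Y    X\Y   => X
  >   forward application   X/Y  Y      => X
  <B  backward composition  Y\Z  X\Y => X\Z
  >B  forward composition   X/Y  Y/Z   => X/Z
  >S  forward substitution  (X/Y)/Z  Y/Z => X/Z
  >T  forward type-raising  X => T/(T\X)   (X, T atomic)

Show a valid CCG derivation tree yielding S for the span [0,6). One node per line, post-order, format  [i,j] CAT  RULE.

[0,6] S   >
  [0,2] S/(S\PP)   >
    [0,1] "cat" : (S/(S\PP))/N
    [1,2] "bone" : N
  [2,6] S\PP   <B
    [2,5] (S\N)\PP   <
      [2,4] N   <
        [2,3] "under" : S
        [3,4] "on" : N\S
      [4,5] "a" : ((S\N)\PP)\N
    [5,6] "idea" : S\(S\N)

[0,1] (S/(S\PP))/N  lex  "cat"
[1,2] N  lex  "bone"
[0,2] S/(S\PP)  >  k=1
[2,3] S  lex  "under"
[3,4] N\S  lex  "on"
[2,4] N  <  k=3
[4,5] ((S\N)\PP)\N  lex  "a"
[2,5] (S\N)\PP  <  k=4
[5,6] S\(S\N)  lex  "idea"
[2,6] S\PP  <B  k=5
[0,6] S  >  k=2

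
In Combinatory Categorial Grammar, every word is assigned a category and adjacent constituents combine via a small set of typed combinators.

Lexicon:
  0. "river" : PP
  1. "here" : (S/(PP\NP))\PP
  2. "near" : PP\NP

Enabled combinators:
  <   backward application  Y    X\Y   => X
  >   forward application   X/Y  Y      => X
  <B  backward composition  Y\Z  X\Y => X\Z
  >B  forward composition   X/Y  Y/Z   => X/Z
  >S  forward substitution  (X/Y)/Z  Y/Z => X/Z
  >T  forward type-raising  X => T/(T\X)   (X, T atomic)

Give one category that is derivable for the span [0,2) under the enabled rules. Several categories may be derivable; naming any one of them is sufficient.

[0,3] S   >
  [0,2] S/(PP\NP)   <
    [0,1] "river" : PP
    [1,2] "here" : (S/(PP\NP))\PP
  [2,3] "near" : PP\NP

S/(PP\NP)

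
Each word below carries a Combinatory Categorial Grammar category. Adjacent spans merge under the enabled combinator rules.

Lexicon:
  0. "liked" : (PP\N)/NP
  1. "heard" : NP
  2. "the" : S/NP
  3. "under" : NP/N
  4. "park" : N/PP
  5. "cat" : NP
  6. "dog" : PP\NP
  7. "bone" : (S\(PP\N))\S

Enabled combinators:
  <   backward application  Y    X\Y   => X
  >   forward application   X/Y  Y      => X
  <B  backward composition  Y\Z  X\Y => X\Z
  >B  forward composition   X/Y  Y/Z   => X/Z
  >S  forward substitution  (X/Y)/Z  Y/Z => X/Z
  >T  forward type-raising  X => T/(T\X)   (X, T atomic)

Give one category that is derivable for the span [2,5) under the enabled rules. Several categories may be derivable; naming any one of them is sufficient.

S/PP

[0,8] S   <
  [0,2] PP\N   >
    [0,1] "liked" : (PP\N)/NP
    [1,2] "heard" : NP
  [2,8] S\(PP\N)   <
    [2,7] S   >
      [2,5] S/PP   >B
        [2,3] "the" : S/NP
        [3,5] NP/PP   >B
          [3,4] "under" : NP/N
          [4,5] "park" : N/PP
      [5,7] PP   >
        [5,6] PP/(PP\NP)   >T
          [5,6] "cat" : NP
        [6,7] "dog" : PP\NP
    [7,8] "bone" : (S\(PP\N))\S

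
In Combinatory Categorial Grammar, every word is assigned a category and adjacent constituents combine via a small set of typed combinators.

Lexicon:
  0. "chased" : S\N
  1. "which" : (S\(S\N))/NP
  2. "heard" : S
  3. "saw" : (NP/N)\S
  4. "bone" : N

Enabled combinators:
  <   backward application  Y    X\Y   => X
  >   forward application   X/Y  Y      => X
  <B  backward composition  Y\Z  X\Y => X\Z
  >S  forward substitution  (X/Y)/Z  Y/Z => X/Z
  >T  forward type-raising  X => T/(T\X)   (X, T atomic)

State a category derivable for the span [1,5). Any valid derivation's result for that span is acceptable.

S\(S\N)

[0,5] S   <
  [0,1] "chased" : S\N
  [1,5] S\(S\N)   >
    [1,2] "which" : (S\(S\N))/NP
    [2,5] NP   >
      [2,4] NP/N   <
        [2,3] "heard" : S
        [3,4] "saw" : (NP/N)\S
      [4,5] "bone" : N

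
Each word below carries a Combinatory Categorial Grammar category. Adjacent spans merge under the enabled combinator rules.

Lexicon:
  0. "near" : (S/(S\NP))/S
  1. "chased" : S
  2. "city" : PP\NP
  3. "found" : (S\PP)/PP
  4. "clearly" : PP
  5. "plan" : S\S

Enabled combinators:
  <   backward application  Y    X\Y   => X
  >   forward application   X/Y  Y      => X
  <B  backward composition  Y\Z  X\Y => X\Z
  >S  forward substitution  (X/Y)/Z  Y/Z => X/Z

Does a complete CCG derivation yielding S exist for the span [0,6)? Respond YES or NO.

[0,6] S   >
  [0,2] S/(S\NP)   >
    [0,1] "near" : (S/(S\NP))/S
    [1,2] "chased" : S
  [2,6] S\NP   <B
    [2,5] S\NP   <B
      [2,3] "city" : PP\NP
      [3,5] S\PP   >
        [3,4] "found" : (S\PP)/PP
        [4,5] "clearly" : PP
    [5,6] "plan" : S\S

YES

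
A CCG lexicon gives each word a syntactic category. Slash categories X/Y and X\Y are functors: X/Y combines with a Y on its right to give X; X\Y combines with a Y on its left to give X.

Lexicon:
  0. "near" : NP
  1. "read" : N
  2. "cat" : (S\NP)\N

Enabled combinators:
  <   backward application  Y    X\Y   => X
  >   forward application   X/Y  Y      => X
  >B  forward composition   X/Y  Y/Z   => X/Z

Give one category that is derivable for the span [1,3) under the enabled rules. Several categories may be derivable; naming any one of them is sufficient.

S\NP

[0,3] S   <
  [0,1] "near" : NP
  [1,3] S\NP   <
    [1,2] "read" : N
    [2,3] "cat" : (S\NP)\N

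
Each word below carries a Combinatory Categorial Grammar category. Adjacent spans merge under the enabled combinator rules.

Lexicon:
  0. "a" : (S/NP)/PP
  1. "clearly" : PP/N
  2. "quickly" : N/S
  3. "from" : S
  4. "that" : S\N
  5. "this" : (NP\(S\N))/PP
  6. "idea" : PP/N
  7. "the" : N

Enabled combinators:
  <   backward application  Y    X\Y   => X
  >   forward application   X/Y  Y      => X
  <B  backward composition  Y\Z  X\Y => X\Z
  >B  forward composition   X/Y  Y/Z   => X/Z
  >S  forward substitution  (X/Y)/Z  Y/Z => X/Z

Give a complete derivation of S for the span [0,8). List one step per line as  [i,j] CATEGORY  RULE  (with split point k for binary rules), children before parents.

[0,8] S   >
  [0,4] S/NP   >
    [0,1] "a" : (S/NP)/PP
    [1,4] PP   >
      [1,2] "clearly" : PP/N
      [2,4] N   >
        [2,3] "quickly" : N/S
        [3,4] "from" : S
  [4,8] NP   <
    [4,5] "that" : S\N
    [5,8] NP\(S\N)   >
      [5,6] "this" : (NP\(S\N))/PP
      [6,8] PP   >
        [6,7] "idea" : PP/N
        [7,8] "the" : N

[0,1] (S/NP)/PP  lex  "a"
[1,2] PP/N  lex  "clearly"
[2,3] N/S  lex  "quickly"
[3,4] S  lex  "from"
[2,4] N  >  k=3
[1,4] PP  >  k=2
[0,4] S/NP  >  k=1
[4,5] S\N  lex  "that"
[5,6] (NP\(S\N))/PP  lex  "this"
[6,7] PP/N  lex  "idea"
[7,8] N  lex  "the"
[6,8] PP  >  k=7
[5,8] NP\(S\N)  >  k=6
[4,8] NP  <  k=5
[0,8] S  >  k=4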